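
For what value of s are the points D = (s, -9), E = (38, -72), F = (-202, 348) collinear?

2

The three points are collinear iff det[DE; DF] = 0.
This determinant is linear in s: (-420)s + (840) = 0, so s = 2.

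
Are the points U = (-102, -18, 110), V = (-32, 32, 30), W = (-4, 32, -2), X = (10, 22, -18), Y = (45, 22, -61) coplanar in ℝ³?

No

The plane through U, V, W has normal n = UV × UW = (-1600, 0, -1400) and equation n·P = 9200.
Checking the remaining points: n·X = 9200, n·Y = 13400.
Since n·Y = 13400 ≠ 9200, Y is off the plane and the points are not all coplanar.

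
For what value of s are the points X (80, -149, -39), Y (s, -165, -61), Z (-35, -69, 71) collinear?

Direction XZ = (-115, 80, 110). From the y-coordinate of Y, the parameter along the line is τ = (-165 − (-149))/80 = -1/5.
Then s = 80 + (-1/5)·(-115) = 103.

103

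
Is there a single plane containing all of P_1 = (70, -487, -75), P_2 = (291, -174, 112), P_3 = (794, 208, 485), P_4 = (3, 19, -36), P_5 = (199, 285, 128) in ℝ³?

Yes

The plane through P_1, P_2, P_3 has normal n = P_1P_2 × P_1P_3 = (45315, 11628, -73017) and equation n·P = 2985489.
Checking the remaining points: n·P_4 = 2985489, n·P_5 = 2985489.
All equal 2985489, so all 5 points lie in one plane.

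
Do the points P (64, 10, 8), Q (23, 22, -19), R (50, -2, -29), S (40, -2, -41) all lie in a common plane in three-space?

No

With P as base: PQ = (-41, 12, -27), PR = (-14, -12, -37), PS = (-24, -12, -49).
PR × PS = (144, 202, -120).
PQ · (PR × PS) = -240.
Since -240 ≠ 0, the four points are not coplanar.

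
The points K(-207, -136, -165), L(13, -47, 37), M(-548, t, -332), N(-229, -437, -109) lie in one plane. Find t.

Normal to plane KLN: n = (65786, -16764, -64262); plane equation n·P = -734568.
Requiring n·M = -734568: (-16764)t + (-14715744) = -734568.
So t = -834.

-834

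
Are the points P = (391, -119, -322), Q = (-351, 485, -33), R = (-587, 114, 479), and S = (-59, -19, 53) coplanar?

No

With P as base: PQ = (-742, 604, 289), PR = (-978, 233, 801), PS = (-450, 100, 375).
PR × PS = (7275, 6300, 7050).
PQ · (PR × PS) = 444600.
Since 444600 ≠ 0, the four points are not coplanar.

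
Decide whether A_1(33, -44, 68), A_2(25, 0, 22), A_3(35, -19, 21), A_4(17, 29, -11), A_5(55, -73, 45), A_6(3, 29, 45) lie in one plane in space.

No

The plane through A_1, A_2, A_3 has normal n = A_1A_2 × A_1A_3 = (-918, -468, -288) and equation n·P = -29286.
Checking the remaining points: n·A_4 = -26010, n·A_5 = -29286, n·A_6 = -29286.
Since n·A_4 = -26010 ≠ -29286, A_4 is off the plane and the points are not all coplanar.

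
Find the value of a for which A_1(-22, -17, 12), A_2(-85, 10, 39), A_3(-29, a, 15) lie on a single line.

-14

Direction A_1A_2 = (-63, 27, 27). From the x-coordinate of A_3, the parameter along the line is τ = (-29 − (-22))/(-63) = 1/9.
Then a = (-17) + 1/9·(27) = -14.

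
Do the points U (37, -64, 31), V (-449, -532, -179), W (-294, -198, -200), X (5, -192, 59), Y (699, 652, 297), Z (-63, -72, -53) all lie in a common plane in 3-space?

The plane through U, V, W has normal n = UV × UW = (79968, -42756, -89784) and equation n·P = 2911896.
Checking the remaining points: n·X = 3311736, n·Y = 1354872, n·Z = 2799000.
Since n·X = 3311736 ≠ 2911896, X is off the plane and the points are not all coplanar.

No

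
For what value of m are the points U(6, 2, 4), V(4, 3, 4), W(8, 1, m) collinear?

4

Collinearity requires UV × UW = 0; each component is linear in m.
The x-component gives (1)m + (-4) = 0, so m = 4.
The remaining components then also vanish.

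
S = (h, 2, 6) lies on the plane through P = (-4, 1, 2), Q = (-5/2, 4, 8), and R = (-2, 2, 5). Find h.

The plane through P, Q, R has equation 3x + (15/2)y − (9/2)z = -27/2.
Substituting S: (3)h + (-12) = -27/2, so h = -1/2.

-1/2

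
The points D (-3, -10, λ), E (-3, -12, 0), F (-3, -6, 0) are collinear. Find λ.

Collinearity requires DE × DF = 0; each component is linear in λ.
The x-component gives (6)λ + (0) = 0, so λ = 0.
The remaining components then also vanish.

0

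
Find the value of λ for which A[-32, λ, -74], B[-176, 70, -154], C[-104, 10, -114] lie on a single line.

-50

Direction BC = (72, -60, 40). From the x-coordinate of A, the parameter along the line is τ = (-32 − (-176))/72 = 2.
Then λ = 70 + 2·(-60) = -50.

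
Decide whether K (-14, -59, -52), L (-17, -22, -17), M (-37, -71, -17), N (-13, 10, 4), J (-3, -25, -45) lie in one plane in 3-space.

No

The plane through K, L, M has normal n = KL × KM = (1715, -700, 887) and equation n·P = -28834.
Checking the remaining points: n·N = -25747, n·J = -27560.
Since n·N = -25747 ≠ -28834, N is off the plane and the points are not all coplanar.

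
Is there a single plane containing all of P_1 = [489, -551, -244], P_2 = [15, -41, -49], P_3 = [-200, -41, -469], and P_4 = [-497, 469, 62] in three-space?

With P_1 as base: P_1P_2 = (-474, 510, 195), P_1P_3 = (-689, 510, -225), P_1P_4 = (-986, 1020, 306).
P_1P_3 × P_1P_4 = (385560, 432684, -199920).
P_1P_2 · (P_1P_3 × P_1P_4) = -1071000.
Since -1071000 ≠ 0, the four points are not coplanar.

No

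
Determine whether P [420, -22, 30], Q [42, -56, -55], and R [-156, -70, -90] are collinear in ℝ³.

PQ = (-378, -34, -85), PR = (-576, -48, -120).
Comparing components 3 and 1: (-85)(-576) − (-378)(-120) = 3600 ≠ 0, so PQ and PR are not parallel and the points are not collinear.

No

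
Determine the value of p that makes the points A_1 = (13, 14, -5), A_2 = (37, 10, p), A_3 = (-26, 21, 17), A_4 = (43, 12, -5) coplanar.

The points are coplanar iff A_1A_2 · (A_1A_3 × A_1A_4) = 0.
Expanding, this is linear in p: (-132)p + (-2244) = 0.
So p = -17.

-17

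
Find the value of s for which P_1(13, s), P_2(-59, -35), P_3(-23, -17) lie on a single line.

1

Collinearity: (P_1 − P_2) must be parallel to (P_3 − P_2) = (36, 18).
Cross-multiplying the components: (s − (-35))·(36) = (72)·(18).
Solving gives s = 1.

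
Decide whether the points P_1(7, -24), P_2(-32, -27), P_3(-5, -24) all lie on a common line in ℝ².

No

P_1P_2 = (-39, -3), P_1P_3 = (-12, 0).
If collinear, P_1P_3 would be a scalar multiple of P_1P_2. But (-39)·(0) ≠ (-3)·(-12) (difference -36), so they are not parallel; the points are not collinear.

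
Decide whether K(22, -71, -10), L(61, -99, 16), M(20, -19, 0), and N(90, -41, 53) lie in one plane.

With K as base: KL = (39, -28, 26), KM = (-2, 52, 10), KN = (68, 30, 63).
KM × KN = (2976, 806, -3596).
KL · (KM × KN) = 0.
The scalar triple product vanishes, so the four points are coplanar.

Yes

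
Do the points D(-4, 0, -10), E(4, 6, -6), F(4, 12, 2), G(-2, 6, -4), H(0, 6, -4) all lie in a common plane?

No

The plane through D, E, F has normal n = DE × DF = (24, -64, 48) and equation n·P = -576.
Checking the remaining points: n·G = -624, n·H = -576.
Since n·G = -624 ≠ -576, G is off the plane and the points are not all coplanar.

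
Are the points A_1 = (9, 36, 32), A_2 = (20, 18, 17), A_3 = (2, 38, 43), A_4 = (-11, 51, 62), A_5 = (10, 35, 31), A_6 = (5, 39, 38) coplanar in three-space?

The plane through A_1, A_2, A_3 has normal n = A_1A_2 × A_1A_3 = (-168, -16, -104) and equation n·P = -5416.
Checking the remaining points: n·A_4 = -5416, n·A_5 = -5464, n·A_6 = -5416.
Since n·A_5 = -5464 ≠ -5416, A_5 is off the plane and the points are not all coplanar.

No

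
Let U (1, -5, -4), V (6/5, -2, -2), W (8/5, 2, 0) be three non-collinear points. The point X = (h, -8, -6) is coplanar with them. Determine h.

4/5

Coplanarity requires UV · (UW × UX) = 0.
UV = (1/5, 3, 2), UW = (3/5, 7, 4); the triple product is linear in h with coefficient -2 and constant term 8/5.
Setting it to zero: h = 4/5.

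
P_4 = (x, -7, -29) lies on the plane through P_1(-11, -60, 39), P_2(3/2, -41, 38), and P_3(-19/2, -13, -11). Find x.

The plane through P_1, P_2, P_3 has equation −903x + (1247/2)y + 559z = -5676.
Substituting P_4: (-903)x + (-41151/2) = -5676, so x = -33/2.

-33/2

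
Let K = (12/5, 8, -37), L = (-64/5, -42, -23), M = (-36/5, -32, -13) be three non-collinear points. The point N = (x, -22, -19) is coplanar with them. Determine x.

The plane through K, L, M has equation −640x + (1152/5)y + 128z = -22144/5.
Substituting N: (-640)x + (-37504/5) = -22144/5, so x = -24/5.

-24/5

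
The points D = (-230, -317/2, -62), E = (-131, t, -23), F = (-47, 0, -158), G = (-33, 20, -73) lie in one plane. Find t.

-65

Normal to plane DFG: n = (30785/2, -16899, 1441); plane equation n·P = -1902251/2.
Requiring n·E = -1902251/2: (-16899)t + (-4099121/2) = -1902251/2.
So t = -65.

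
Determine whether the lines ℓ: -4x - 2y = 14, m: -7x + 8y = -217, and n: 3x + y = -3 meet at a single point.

The three lines meet at one point iff the augmented coefficient matrix [aᵢ bᵢ cᵢ] has rank < 3, i.e. its determinant vanishes.
Here the determinant is 138.
Nonzero, so no common point exists.

No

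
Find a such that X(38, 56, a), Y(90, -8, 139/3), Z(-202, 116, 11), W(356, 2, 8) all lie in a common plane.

16

The points are coplanar iff XY · (XZ × XW) = 0.
Expanding, this is linear in a: (35904)a + (-574464) = 0.
So a = 16.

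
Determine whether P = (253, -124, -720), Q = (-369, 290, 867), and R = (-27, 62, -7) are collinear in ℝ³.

No

PQ = (-622, 414, 1587), PR = (-280, 186, 713).
Comparing components 3 and 1: (1587)(-280) − (-622)(713) = -874 ≠ 0, so PQ and PR are not parallel and the points are not collinear.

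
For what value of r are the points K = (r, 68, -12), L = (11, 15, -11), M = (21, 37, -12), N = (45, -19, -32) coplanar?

The points are coplanar iff KL · (KM × KN) = 0.
Expanding, this is linear in r: (496)r + (-15872) = 0.
So r = 32.

32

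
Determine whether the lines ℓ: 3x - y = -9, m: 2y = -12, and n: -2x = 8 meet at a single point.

No

The three lines meet at one point iff the augmented coefficient matrix [aᵢ bᵢ cᵢ] has rank < 3, i.e. its determinant vanishes.
Here the determinant is -12.
Nonzero, so no common point exists.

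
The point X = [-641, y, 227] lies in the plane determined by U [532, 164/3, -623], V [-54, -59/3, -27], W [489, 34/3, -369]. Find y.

-97/3

A normal to the plane is n = UV × UW = (6946, 123216, 22197).
X lies in the plane iff n · UX = 0.
This gives (123216)y + (3983984) = 0, so y = -97/3.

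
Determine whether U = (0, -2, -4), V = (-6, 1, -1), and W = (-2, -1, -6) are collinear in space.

UV = (-6, 3, 3), UW = (-2, 1, -2).
Comparing components 2 and 3: (3)(-2) − (3)(1) = -9 ≠ 0, so UV and UW are not parallel and the points are not collinear.

No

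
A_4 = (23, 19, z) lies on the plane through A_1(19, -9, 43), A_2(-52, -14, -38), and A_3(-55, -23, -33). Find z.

Coplanarity requires A_1A_2 · (A_1A_3 × A_1A_4) = 0.
A_1A_2 = (-71, -5, -81), A_1A_3 = (-74, -14, -76); the triple product is linear in z with coefficient 624 and constant term -13104.
Setting it to zero: z = 21.

21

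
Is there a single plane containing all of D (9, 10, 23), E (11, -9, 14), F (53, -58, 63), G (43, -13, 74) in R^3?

Yes

A normal to the plane through D, E, F is n = DE × DF = (-1372, -476, 700).
The plane has equation n·P = -1008. For G: n·G = -1008.
Equal, so G lies in the plane and all four are coplanar.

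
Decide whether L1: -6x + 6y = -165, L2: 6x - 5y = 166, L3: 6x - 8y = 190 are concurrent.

No

The three lines meet at one point iff the augmented coefficient matrix [aᵢ bᵢ cᵢ] has rank < 3, i.e. its determinant vanishes.
Here the determinant is -162.
Nonzero, so no common point exists.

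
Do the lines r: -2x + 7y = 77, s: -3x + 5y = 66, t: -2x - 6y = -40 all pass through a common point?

Lines aᵢx + bᵢy = cᵢ with pairwise distinct directions are concurrent exactly when det[aᵢ bᵢ cᵢ] = 0.
Here the determinant is 0.
It vanishes, so the lines are concurrent at (-7, 9).

Yes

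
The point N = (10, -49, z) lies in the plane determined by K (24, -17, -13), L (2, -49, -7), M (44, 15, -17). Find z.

-15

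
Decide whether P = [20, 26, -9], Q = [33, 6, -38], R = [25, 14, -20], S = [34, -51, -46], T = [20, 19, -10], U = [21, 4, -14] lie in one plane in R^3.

The plane through P, Q, R has normal n = PQ × PR = (-128, -2, -56) and equation n·X = -2108.
Checking the remaining points: n·S = -1674, n·T = -2038, n·U = -1912.
Since n·S = -1674 ≠ -2108, S is off the plane and the points are not all coplanar.

No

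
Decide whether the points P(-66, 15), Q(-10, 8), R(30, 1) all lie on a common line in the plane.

No

PQ = (56, -7), PR = (96, -14).
det[PQ; PR] = (56)(-14) − (-7)(96) = -112.
The determinant is nonzero, so they are not collinear.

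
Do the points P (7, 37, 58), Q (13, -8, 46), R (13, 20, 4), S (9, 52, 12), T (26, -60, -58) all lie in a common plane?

The plane through P, Q, R has normal n = PQ × PR = (2226, 252, 168) and equation n·X = 34650.
Checking the remaining points: n·S = 35154, n·T = 33012.
Since n·S = 35154 ≠ 34650, S is off the plane and the points are not all coplanar.

No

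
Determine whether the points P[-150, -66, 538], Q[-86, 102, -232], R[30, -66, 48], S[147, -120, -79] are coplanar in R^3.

Yes

A normal to the plane through P, Q, R is n = PQ × PR = (-82320, -107240, -30240).
The plane has equation n·X = 3156720. For S: n·S = 3156720.
Equal, so S lies in the plane and all four are coplanar.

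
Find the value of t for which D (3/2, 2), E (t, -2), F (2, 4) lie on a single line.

Collinearity: (E − D) must be parallel to (F − D) = (1/2, 2).
Cross-multiplying the components: (t − 3/2)·(2) = (-4)·(1/2).
Solving gives t = 1/2.

1/2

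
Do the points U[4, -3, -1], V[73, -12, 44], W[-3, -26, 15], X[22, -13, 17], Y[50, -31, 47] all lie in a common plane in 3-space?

No

The plane through U, V, W has normal n = UV × UW = (891, -1419, -1650) and equation n·P = 9471.
Checking the remaining points: n·X = 9999, n·Y = 10989.
Since n·X = 9999 ≠ 9471, X is off the plane and the points are not all coplanar.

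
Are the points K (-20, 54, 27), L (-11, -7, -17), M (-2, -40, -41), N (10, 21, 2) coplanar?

Yes

A normal to the plane through K, L, M is n = KL × KM = (12, -180, 252).
The plane has equation n·P = -3156. For N: n·N = -3156.
Equal, so N lies in the plane and all four are coplanar.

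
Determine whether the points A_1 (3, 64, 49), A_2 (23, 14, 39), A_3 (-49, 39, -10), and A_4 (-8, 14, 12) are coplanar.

Yes

A normal to the plane through A_1, A_2, A_3 is n = A_1A_2 × A_1A_3 = (2700, 1700, -3100).
The plane has equation n·P = -35000. For A_4: n·A_4 = -35000.
Equal, so A_4 lies in the plane and all four are coplanar.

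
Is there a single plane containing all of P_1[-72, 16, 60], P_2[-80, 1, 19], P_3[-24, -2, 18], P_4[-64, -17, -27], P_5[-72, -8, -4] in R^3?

Yes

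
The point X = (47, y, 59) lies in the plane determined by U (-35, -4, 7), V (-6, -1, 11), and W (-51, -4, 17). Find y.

The plane through U, V, W has equation 30x − 354y + 48z = 702.
Substituting X: (-354)y + (4242) = 702, so y = 10.

10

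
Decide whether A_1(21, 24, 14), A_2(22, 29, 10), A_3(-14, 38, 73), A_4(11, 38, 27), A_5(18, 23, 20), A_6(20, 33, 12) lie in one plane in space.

The plane through A_1, A_2, A_3 has normal n = A_1A_2 × A_1A_3 = (351, 81, 189) and equation n·P = 11961.
Checking the remaining points: n·A_4 = 12042, n·A_5 = 11961, n·A_6 = 11961.
Since n·A_4 = 12042 ≠ 11961, A_4 is off the plane and the points are not all coplanar.

No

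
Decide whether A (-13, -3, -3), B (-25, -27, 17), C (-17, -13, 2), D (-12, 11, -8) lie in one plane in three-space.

No

With A as base: AB = (-12, -24, 20), AC = (-4, -10, 5), AD = (1, 14, -5).
AC × AD = (-20, -15, -46).
AB · (AC × AD) = -320.
Since -320 ≠ 0, the four points are not coplanar.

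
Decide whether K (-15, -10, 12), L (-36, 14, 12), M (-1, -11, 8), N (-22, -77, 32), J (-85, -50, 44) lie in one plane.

Yes

The plane through K, L, M has normal n = KL × KM = (-96, -84, -315) and equation n·P = -1500.
Checking the remaining points: n·N = -1500, n·J = -1500.
All equal -1500, so all 5 points lie in one plane.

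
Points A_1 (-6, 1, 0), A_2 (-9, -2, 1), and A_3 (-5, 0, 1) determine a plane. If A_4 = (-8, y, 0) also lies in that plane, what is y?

The plane through A_1, A_2, A_3 has equation −2x + 4y + 6z = 16.
Substituting A_4: (4)y + (16) = 16, so y = 0.

0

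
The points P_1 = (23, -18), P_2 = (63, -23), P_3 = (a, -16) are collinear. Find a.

The three points are collinear iff det[P_1P_2; P_1P_3] = 0.
This determinant is linear in a: (5)a + (-35) = 0, so a = 7.

7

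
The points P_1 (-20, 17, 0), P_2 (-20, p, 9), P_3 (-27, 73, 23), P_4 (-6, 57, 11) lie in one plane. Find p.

41

Coplanarity ⇔ det[P_1P_2; P_1P_3; P_1P_4] = 0.
Expanding, this is linear in p: (399)p + (-16359) = 0.
So p = 41.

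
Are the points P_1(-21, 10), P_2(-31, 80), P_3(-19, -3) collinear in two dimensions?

No

P_1P_2 = (-10, 70), P_1P_3 = (2, -13).
If collinear, P_1P_3 would be a scalar multiple of P_1P_2. But (-10)·(-13) ≠ (70)·(2) (difference -10), so they are not parallel; the points are not collinear.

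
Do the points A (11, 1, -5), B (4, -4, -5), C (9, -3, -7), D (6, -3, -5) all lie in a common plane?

No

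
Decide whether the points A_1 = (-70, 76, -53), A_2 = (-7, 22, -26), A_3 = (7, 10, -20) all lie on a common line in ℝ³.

Yes

A_1A_2 = (63, -54, 27), A_1A_3 = (77, -66, 33).
A_1A_2 × A_1A_3 = (0, 0, 0).
The cross product vanishes, so the three points are collinear.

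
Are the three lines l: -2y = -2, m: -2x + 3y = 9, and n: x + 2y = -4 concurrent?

The three lines meet at one point iff the augmented coefficient matrix [aᵢ bᵢ cᵢ] has rank < 3, i.e. its determinant vanishes.
Here the determinant is 12.
Nonzero, so no common point exists.

No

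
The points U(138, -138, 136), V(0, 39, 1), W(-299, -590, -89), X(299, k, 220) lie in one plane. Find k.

23

Coplanarity ⇔ det[UV; UW; UX] = 0.
Expanding, this is linear in k: (27945)k + (-642735) = 0.
So k = 23.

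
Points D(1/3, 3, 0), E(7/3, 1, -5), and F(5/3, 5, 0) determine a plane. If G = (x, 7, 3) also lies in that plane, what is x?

1

Coplanarity requires DE · (DF × DG) = 0.
DE = (2, -2, -5), DF = (4/3, 2, 0); the triple product is linear in x with coefficient 10 and constant term -10.
Setting it to zero: x = 1.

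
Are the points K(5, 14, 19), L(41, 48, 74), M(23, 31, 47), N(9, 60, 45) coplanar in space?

With K as base: KL = (36, 34, 55), KM = (18, 17, 28), KN = (4, 46, 26).
KM × KN = (-846, -356, 760).
KL · (KM × KN) = -760.
Since -760 ≠ 0, the four points are not coplanar.

No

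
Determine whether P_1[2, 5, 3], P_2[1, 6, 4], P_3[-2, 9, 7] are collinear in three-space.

P_1P_2 = (-1, 1, 1), P_1P_3 = (-4, 4, 4).
P_1P_2 × P_1P_3 = (0, 0, 0).
The cross product vanishes, so the three points are collinear.

Yes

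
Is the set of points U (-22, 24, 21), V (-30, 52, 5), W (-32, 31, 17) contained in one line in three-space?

No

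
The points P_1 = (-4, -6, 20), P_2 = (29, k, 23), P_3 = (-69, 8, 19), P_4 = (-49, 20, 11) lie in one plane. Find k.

-18

Coplanarity ⇔ det[P_1P_2; P_1P_3; P_1P_4] = 0.
Expanding, this is linear in k: (-540)k + (-9720) = 0.
So k = -18.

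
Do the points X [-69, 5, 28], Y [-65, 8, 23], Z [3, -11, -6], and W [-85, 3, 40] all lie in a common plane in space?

With X as base: XY = (4, 3, -5), XZ = (72, -16, -34), XW = (-16, -2, 12).
XZ × XW = (-260, -320, -400).
XY · (XZ × XW) = 0.
The scalar triple product vanishes, so the four points are coplanar.

Yes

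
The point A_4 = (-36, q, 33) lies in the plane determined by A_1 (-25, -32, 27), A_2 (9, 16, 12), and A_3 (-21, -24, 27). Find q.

-46

Coplanarity requires A_1A_2 · (A_1A_3 × A_1A_4) = 0.
A_1A_2 = (34, 48, -15), A_1A_3 = (4, 8, 0); the triple product is linear in q with coefficient -60 and constant term -2760.
Setting it to zero: q = -46.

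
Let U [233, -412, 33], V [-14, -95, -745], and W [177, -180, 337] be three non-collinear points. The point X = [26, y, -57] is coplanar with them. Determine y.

41

A normal to the plane is n = UV × UW = (276864, 118656, -39552).
X lies in the plane iff n · UX = 0.
This gives (118656)y + (-4864896) = 0, so y = 41.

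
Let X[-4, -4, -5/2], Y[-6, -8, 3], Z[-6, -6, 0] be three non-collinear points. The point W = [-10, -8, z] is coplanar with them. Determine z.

2

The plane through X, Y, Z has equation 1x − 6y − 4z = 30.
Substituting W: (-4)z + (38) = 30, so z = 2.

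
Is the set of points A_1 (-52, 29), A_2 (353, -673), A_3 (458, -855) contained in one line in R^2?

A_1A_2 = (405, -702), A_1A_3 = (510, -884).
Twice the signed area of △A_1A_2A_3 is (405)(-884) − (-702)(510) = 0.
The triangle is degenerate (zero area), so the points are collinear.

Yes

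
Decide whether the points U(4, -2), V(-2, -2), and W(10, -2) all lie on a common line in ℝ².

Yes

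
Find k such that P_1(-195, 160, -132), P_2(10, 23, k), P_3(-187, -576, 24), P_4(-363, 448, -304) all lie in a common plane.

The points are coplanar iff P_1P_2 · (P_1P_3 × P_1P_4) = 0.
Expanding, this is linear in k: (-121344)k + (4125696) = 0.
So k = 34.

34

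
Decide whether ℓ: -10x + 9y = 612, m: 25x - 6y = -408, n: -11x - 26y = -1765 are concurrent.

No

Intersecting ℓ and m: solving the 2×2 system gives (x, y) = (0, 68).
Substitute into n: (-11)(0) + (-26)(68) = -1768.
But n requires -1765 ≠ -1768, so the three lines have no common point.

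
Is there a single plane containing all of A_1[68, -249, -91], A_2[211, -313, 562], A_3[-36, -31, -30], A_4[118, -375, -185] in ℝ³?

No

A normal to the plane through A_1, A_2, A_3 is n = A_1A_2 × A_1A_3 = (-146258, -76635, 24518).
The plane has equation n·P = 6905433. For A_4: n·A_4 = 6943851.
6943851 ≠ 6905433, so A_4 is off the plane.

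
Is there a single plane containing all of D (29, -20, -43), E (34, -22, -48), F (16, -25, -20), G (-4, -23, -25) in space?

The four points are coplanar iff the 3×3 determinant with rows DE, DF, DG is zero.
Rows: (5, -2, -5), (-13, -5, 23), (-33, -3, 18).
Expanding along the first row: (5)(-21) − (-2)(525) + (-5)(-126) = 1575.
Nonzero ⇒ not coplanar.

No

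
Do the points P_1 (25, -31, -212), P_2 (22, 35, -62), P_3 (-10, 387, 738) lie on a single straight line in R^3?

P_1P_2 = (-3, 66, 150), P_1P_3 = (-35, 418, 950).
Comparing components 3 and 1: (150)(-35) − (-3)(950) = -2400 ≠ 0, so P_1P_2 and P_1P_3 are not parallel and the points are not collinear.

No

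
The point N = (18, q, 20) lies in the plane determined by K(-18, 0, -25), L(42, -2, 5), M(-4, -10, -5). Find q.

The plane through K, L, M has equation 260x − 780y − 572z = 9620.
Substituting N: (-780)q + (-6760) = 9620, so q = -21.

-21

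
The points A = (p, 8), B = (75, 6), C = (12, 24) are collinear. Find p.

68

The three points are collinear iff det[AB; AC] = 0.
This determinant is linear in p: (-18)p + (1224) = 0, so p = 68.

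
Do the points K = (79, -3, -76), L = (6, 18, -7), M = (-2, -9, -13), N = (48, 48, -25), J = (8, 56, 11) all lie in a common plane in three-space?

No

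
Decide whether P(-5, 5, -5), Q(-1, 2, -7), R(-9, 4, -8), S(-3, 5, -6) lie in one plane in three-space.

No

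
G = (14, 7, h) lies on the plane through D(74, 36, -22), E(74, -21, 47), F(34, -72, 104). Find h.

6

The plane through D, E, F has equation 270x − 2760y − 2280z = -29220.
Substituting G: (-2280)h + (-15540) = -29220, so h = 6.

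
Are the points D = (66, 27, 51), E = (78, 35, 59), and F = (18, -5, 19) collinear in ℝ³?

DE = (12, 8, 8), DF = (-48, -32, -32).
DE × DF = (0, 0, 0).
The cross product vanishes, so the three points are collinear.

Yes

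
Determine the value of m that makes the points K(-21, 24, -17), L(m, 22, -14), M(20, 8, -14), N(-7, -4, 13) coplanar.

Normal to plane KMN: n = (-396, -1188, -924); plane equation n·P = -4488.
Requiring n·L = -4488: (-396)m + (-13200) = -4488.
So m = -22.

-22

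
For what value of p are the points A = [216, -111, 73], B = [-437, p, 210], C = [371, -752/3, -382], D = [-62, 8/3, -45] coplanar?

650/3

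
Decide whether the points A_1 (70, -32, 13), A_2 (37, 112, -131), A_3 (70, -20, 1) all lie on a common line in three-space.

A_1A_2 = (-33, 144, -144), A_1A_3 = (0, 12, -12).
A_1A_2 × A_1A_3 = (0, -396, -396).
The cross product is nonzero, so the points do not lie on one line.

No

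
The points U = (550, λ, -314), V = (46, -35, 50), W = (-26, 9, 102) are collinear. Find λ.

-343

Collinearity requires UV × UW = 0; each component is linear in λ.
The x-component gives (-52)λ + (-17836) = 0, so λ = -343.
The remaining components then also vanish.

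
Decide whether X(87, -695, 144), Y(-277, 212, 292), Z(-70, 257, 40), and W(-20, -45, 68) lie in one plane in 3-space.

No

A normal to the plane through X, Y, Z is n = XY × XZ = (-235224, -61092, -204129).
The plane has equation n·P = -7400124. For W: n·W = -6427152.
-6427152 ≠ -7400124, so W is off the plane.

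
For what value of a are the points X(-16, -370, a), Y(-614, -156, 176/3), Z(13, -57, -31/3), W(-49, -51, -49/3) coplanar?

Coplanarity ⇔ det[XY; XZ; XW] = 0.
Expanding, this is linear in a: (-9900)a + (2409000) = 0.
So a = 730/3.

730/3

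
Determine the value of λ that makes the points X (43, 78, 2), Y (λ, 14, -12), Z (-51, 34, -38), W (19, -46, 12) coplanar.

-7

Normal to plane XZW: n = (-5400, 1900, 10600); plane equation n·P = -62800.
Requiring n·Y = -62800: (-5400)λ + (-100600) = -62800.
So λ = -7.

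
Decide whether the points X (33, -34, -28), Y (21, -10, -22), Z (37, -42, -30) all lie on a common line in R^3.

Yes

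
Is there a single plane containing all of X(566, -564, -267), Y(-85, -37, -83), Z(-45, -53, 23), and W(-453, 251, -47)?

No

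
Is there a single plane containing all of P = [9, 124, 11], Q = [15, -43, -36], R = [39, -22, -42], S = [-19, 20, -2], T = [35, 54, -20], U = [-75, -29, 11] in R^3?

The plane through P, Q, R has normal n = PQ × PR = (1989, -1092, 4134) and equation n·X = -72033.
Checking the remaining points: n·S = -67899, n·T = -72033, n·U = -72033.
Since n·S = -67899 ≠ -72033, S is off the plane and the points are not all coplanar.

No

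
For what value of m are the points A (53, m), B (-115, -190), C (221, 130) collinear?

-30

The three points are collinear iff det[AB; AC] = 0.
This determinant is linear in m: (336)m + (10080) = 0, so m = -30.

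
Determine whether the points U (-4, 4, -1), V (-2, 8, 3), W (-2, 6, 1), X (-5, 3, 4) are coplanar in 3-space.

The four points are coplanar iff the 3×3 determinant with rows UV, UW, UX is zero.
Rows: (2, 4, 4), (2, 2, 2), (-1, -1, 5).
Expanding along the first row: (2)(12) − (4)(12) + (4)(0) = -24.
Nonzero ⇒ not coplanar.

No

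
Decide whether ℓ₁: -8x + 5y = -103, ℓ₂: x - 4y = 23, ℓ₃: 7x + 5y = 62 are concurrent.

Yes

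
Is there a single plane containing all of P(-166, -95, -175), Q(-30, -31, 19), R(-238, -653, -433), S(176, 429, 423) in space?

No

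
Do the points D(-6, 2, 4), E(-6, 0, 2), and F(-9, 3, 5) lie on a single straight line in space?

No

DE = (0, -2, -2), DF = (-3, 1, 1).
Comparing components 3 and 1: (-2)(-3) − (0)(1) = 6 ≠ 0, so DE and DF are not parallel and the points are not collinear.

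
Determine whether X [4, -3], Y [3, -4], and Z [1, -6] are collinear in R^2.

Yes

XY = (-1, -1), XZ = (-3, -3).
Twice the signed area of △XYZ is (-1)(-3) − (-1)(-3) = 0.
The triangle is degenerate (zero area), so the points are collinear.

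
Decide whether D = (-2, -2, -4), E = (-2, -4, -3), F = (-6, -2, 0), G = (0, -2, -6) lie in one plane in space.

The four points are coplanar iff the 3×3 determinant with rows DE, DF, DG is zero.
Rows: (0, -2, 1), (-4, 0, 4), (2, 0, -2).
Expanding along the first row: (0)(0) − (-2)(0) + (1)(0) = 0.
Zero determinant ⇒ coplanar.

Yes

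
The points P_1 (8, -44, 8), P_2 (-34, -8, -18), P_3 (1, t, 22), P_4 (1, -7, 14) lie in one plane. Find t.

The points are coplanar iff P_1P_2 · (P_1P_3 × P_1P_4) = 0.
Expanding, this is linear in t: (-434)t + (7378) = 0.
So t = 17.

17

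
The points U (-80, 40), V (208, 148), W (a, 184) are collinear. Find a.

Collinearity: (W − U) must be parallel to (V − U) = (288, 108).
Cross-multiplying the components: (a − (-80))·(108) = (144)·(288).
Solving gives a = 304.

304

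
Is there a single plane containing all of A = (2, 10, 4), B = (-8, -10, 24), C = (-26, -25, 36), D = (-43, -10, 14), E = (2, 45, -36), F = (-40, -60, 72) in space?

The plane through A, B, C has normal n = AB × AC = (60, -240, -210) and equation n·P = -3120.
Checking the remaining points: n·D = -3120, n·E = -3120, n·F = -3120.
All equal -3120, so all 6 points lie in one plane.

Yes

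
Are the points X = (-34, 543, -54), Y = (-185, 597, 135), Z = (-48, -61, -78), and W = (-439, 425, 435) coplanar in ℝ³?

The four points are coplanar iff the 3×3 determinant with rows XY, XZ, XW is zero.
Rows: (-151, 54, 189), (-14, -604, -24), (-405, -118, 489).
Expanding along the first row: (-151)(-298188) − (54)(-16566) + (189)(-242968) = 0.
Zero determinant ⇒ coplanar.

Yes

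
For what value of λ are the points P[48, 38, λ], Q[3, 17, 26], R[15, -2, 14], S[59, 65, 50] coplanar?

Coplanarity ⇔ det[PQ; PR; PS] = 0.
Expanding, this is linear in λ: (-1640)λ + (57400) = 0.
So λ = 35.

35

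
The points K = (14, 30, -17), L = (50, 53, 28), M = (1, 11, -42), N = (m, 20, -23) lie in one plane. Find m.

17

Normal to plane KLM: n = (280, 315, -385); plane equation n·P = 19915.
Requiring n·N = 19915: (280)m + (15155) = 19915.
So m = 17.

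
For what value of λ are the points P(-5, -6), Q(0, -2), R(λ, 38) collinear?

Collinearity: (R − P) must be parallel to (Q − P) = (5, 4).
Cross-multiplying the components: (λ − (-5))·(4) = (44)·(5).
Solving gives λ = 50.

50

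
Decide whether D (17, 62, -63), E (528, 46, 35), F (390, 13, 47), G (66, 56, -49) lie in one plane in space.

Yes

A normal to the plane through D, E, F is n = DE × DF = (3042, -19656, -19071).
The plane has equation n·P = 34515. For G: n·G = 34515.
Equal, so G lies in the plane and all four are coplanar.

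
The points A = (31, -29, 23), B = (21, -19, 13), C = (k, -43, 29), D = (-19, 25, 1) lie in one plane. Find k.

44

Coplanarity ⇔ det[AB; AC; AD] = 0.
Expanding, this is linear in k: (-320)k + (14080) = 0.
So k = 44.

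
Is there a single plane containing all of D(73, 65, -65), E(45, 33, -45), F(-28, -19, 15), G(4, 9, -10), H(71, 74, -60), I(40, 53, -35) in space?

The plane through D, E, F has normal n = DE × DF = (-880, 220, -880) and equation n·P = 7260.
Checking the remaining points: n·G = 7260, n·H = 6600, n·I = 7260.
Since n·H = 6600 ≠ 7260, H is off the plane and the points are not all coplanar.

No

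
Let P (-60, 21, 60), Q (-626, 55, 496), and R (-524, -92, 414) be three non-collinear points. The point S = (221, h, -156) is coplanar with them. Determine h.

A normal to the plane is n = PQ × PR = (61304, -1940, 79734).
S lies in the plane iff n · PS = 0.
This gives (-1940)h + (44620) = 0, so h = 23.

23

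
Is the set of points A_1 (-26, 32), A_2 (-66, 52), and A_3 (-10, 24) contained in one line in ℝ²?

Yes

A_1A_2 = (-40, 20), A_1A_3 = (16, -8).
Twice the signed area of △A_1A_2A_3 is (-40)(-8) − (20)(16) = 0.
The triangle is degenerate (zero area), so the points are collinear.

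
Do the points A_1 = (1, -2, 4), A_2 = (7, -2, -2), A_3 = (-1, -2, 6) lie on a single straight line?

A_1A_2 = (6, 0, -6), A_1A_3 = (-2, 0, 2).
A_1A_2 × A_1A_3 = (0, 0, 0).
The cross product vanishes, so the three points are collinear.

Yes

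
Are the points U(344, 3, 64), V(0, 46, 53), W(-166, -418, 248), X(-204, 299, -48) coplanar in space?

The four points are coplanar iff the 3×3 determinant with rows UV, UW, UX is zero.
Rows: (-344, 43, -11), (-510, -421, 184), (-548, 296, -112).
Expanding along the first row: (-344)(-7312) − (43)(157952) + (-11)(-381668) = -78260.
Nonzero ⇒ not coplanar.

No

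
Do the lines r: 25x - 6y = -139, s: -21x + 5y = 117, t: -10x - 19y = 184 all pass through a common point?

Intersecting r and s: solving the 2×2 system gives (x, y) = (-7, -6).
Substitute into t: (-10)(-7) + (-19)(-6) = 184.
This equals 184, so (-7, -6) lies on all three lines and they are concurrent.

Yes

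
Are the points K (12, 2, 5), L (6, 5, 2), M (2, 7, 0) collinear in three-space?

Yes

KL = (-6, 3, -3), KM = (-10, 5, -5).
KL × KM = (0, 0, 0).
The cross product vanishes, so the three points are collinear.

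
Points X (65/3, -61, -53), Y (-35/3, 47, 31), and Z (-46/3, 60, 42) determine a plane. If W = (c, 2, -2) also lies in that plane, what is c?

The plane through X, Y, Z has equation 96x + (176/3)y − (112/3)z = 480.
Substituting W: (96)c + (192) = 480, so c = 3.

3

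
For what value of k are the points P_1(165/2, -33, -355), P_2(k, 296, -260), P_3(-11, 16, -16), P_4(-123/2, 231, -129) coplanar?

-55

The points are coplanar iff P_1P_2 · (P_1P_3 × P_1P_4) = 0.
Expanding, this is linear in k: (-78422)k + (-4313210) = 0.
So k = -55.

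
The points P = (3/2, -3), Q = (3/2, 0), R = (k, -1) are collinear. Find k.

3/2

Collinearity: (R − P) must be parallel to (Q − P) = (0, 3).
Cross-multiplying the components: (k − 3/2)·(3) = (2)·(0).
Solving gives k = 3/2.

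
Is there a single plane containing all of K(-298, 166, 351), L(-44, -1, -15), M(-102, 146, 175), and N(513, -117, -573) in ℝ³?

Yes

A normal to the plane through K, L, M is n = KL × KM = (22072, -27032, 27652).
The plane has equation n·P = -1358916. For N: n·N = -1358916.
Equal, so N lies in the plane and all four are coplanar.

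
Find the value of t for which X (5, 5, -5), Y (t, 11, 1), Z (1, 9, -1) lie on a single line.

Collinearity requires XY × XZ = 0; each component is linear in t.
The y-component gives (-4)t + (-4) = 0, so t = -1.
The remaining components then also vanish.

-1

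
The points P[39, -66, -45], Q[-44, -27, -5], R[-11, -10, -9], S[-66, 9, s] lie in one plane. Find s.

15

Coplanarity ⇔ det[PQ; PR; PS] = 0.
Expanding, this is linear in s: (-2698)s + (40470) = 0.
So s = 15.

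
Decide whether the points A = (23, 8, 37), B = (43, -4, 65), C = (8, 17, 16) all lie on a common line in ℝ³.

Yes

AB = (20, -12, 28), AC = (-15, 9, -21).
AB × AC = (0, 0, 0).
The cross product vanishes, so the three points are collinear.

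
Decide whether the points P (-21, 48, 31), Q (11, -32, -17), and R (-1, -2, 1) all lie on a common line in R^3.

Yes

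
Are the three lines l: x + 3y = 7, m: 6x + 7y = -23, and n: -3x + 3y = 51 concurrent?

No

Intersecting l and m: solving the 2×2 system gives (x, y) = (-118/11, 65/11).
Substitute into n: (-3)(-118/11) + (3)(65/11) = 549/11.
But n requires 51 ≠ 549/11, so the three lines have no common point.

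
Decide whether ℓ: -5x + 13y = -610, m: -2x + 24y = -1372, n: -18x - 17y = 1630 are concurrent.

The three lines meet at one point iff the augmented coefficient matrix [aᵢ bᵢ cᵢ] has rank < 3, i.e. its determinant vanishes.
Here the determinant is 188.
Nonzero, so no common point exists.

No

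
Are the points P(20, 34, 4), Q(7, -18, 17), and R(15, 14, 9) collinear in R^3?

Yes

PQ = (-13, -52, 13), PR = (-5, -20, 5).
Each component of PR is 5/13 times the corresponding component of PQ, so PR = 5/13·PQ and the points are collinear.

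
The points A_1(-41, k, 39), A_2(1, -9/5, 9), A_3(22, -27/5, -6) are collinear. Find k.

27/5

Collinearity requires A_1A_2 × A_1A_3 = 0; each component is linear in k.
The x-component gives (15)k + (-81) = 0, so k = 27/5.
The remaining components then also vanish.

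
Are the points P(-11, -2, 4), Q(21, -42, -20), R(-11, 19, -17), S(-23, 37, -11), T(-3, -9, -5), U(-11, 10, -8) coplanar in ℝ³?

Yes

The plane through P, Q, R has normal n = PQ × PR = (1344, 672, 672) and equation n·X = -13440.
Checking the remaining points: n·S = -13440, n·T = -13440, n·U = -13440.
All equal -13440, so all 6 points lie in one plane.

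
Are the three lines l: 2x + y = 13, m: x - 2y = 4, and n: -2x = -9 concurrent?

Lines aᵢx + bᵢy = cᵢ with pairwise distinct directions are concurrent exactly when det[aᵢ bᵢ cᵢ] = 0.
Here the determinant is -15.
Nonzero, so no common point exists.

No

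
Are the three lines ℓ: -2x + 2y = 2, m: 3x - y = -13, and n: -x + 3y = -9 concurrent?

Yes

Lines aᵢx + bᵢy = cᵢ with pairwise distinct directions are concurrent exactly when det[aᵢ bᵢ cᵢ] = 0.
Here the determinant is 0.
It vanishes, so the lines are concurrent at (-6, -5).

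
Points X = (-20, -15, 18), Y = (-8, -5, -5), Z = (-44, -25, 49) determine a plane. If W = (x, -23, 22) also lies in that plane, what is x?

The plane through X, Y, Z has equation 80x + 180y + 120z = -2140.
Substituting W: (80)x + (-1500) = -2140, so x = -8.

-8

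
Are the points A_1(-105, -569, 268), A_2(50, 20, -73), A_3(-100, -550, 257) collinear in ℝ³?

A_1A_2 = (155, 589, -341), A_1A_3 = (5, 19, -11).
Each component of A_1A_3 is 1/31 times the corresponding component of A_1A_2, so A_1A_3 = 1/31·A_1A_2 and the points are collinear.

Yes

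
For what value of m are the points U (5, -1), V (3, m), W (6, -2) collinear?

Collinearity: (V − U) must be parallel to (W − U) = (1, -1).
Cross-multiplying the components: (m − (-1))·(1) = (-2)·(-1).
Solving gives m = 1.

1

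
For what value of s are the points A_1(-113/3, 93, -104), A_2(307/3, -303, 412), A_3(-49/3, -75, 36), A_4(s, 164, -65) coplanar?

2/3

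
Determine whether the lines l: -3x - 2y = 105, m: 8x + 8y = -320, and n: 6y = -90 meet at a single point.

Yes

The three lines meet at one point iff the augmented coefficient matrix [aᵢ bᵢ cᵢ] has rank < 3, i.e. its determinant vanishes.
Here the determinant is 0.
It vanishes, so the lines are concurrent at (-25, -15).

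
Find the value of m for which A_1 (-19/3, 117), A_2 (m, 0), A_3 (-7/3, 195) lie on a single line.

-37/3

The three points are collinear iff det[A_1A_2; A_1A_3] = 0.
This determinant is linear in m: (78)m + (962) = 0, so m = -37/3.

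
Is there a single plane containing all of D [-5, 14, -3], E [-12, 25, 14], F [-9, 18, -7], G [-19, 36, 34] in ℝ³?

A normal to the plane through D, E, F is n = DE × DF = (-112, -96, 16).
The plane has equation n·P = -832. For G: n·G = -784.
-784 ≠ -832, so G is off the plane.

No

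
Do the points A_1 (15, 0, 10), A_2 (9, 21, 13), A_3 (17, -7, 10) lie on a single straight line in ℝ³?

A_1A_2 = (-6, 21, 3), A_1A_3 = (2, -7, 0).
Comparing components 2 and 3: (21)(0) − (3)(-7) = 21 ≠ 0, so A_1A_2 and A_1A_3 are not parallel and the points are not collinear.

No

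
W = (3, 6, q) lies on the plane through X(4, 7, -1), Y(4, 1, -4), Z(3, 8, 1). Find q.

0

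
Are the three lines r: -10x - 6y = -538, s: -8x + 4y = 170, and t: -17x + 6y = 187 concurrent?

No

Intersecting r and s: solving the 2×2 system gives (x, y) = (283/22, 1501/22).
Substitute into t: (-17)(283/22) + (6)(1501/22) = 4195/22.
But t requires 187 ≠ 4195/22, so the three lines have no common point.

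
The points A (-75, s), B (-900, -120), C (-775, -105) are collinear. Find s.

-21

Collinearity: (A − B) must be parallel to (C − B) = (125, 15).
Cross-multiplying the components: (s − (-120))·(125) = (825)·(15).
Solving gives s = -21.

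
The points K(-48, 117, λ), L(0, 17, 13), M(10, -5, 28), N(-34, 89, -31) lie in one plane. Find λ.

-45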